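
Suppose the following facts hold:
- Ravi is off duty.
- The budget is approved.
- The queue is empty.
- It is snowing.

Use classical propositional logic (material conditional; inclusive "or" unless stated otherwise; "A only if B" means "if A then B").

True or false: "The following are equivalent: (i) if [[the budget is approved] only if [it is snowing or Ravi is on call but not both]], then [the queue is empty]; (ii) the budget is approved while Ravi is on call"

The statement is false.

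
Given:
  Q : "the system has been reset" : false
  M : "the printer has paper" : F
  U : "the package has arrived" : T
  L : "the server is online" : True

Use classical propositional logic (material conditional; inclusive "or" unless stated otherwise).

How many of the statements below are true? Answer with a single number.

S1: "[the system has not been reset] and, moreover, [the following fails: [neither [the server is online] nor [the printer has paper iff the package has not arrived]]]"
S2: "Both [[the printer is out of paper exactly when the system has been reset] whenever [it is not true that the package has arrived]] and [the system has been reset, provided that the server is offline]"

S1: Formalization: ¬Q ∧ ¬(L ↓ (M ↔ ¬U))

¬Q = ¬F = T
¬U = ¬T = F
M ↔ ¬U = F ↔ F = T
L ↓ (M ↔ ¬U) = T ↓ T = F
¬(L ↓ (M ↔ ¬U)) = ¬F = T
¬Q ∧ ¬(L ↓ (M ↔ ¬U)) = T ∧ T = T
So S1 is true.

S2: Parsed as (¬U → (¬M ↔ Q)) ∧ (¬L → Q)

¬U = ¬T = F
¬M = ¬F = T
¬M ↔ Q = T ↔ F = F
¬U → (¬M ↔ Q) = F → F = T
¬L = ¬T = F
¬L → Q = F → F = T
(¬U → (¬M ↔ Q)) ∧ (¬L → Q) = T ∧ T = T
Thus S2 is true.

True statements: 2 (S1, S2).

2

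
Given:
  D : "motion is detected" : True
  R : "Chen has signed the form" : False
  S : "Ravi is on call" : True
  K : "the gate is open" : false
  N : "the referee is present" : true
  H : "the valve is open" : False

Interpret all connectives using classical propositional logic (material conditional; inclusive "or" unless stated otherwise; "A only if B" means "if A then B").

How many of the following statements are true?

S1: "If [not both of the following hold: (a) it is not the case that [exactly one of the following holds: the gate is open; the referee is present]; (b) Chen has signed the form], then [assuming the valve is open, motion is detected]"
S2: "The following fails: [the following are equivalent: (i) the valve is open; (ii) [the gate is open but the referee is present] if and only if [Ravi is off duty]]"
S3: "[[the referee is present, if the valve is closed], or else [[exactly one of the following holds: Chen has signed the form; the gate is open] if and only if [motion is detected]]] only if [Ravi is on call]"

3

S1: This is (¬(K ⊕ N) ↑ R) → (H → D).

K ⊕ N = F ⊕ T = T
¬(K ⊕ N) = ¬T = F
¬(K ⊕ N) ↑ R = F ↑ F = T
H → D = F → T = T
(¬(K ⊕ N) ↑ R) → (H → D) = T → T = T
So S1 is true.

S2: In symbols: ¬(H ↔ ((K ∧ N) ↔ ¬S))

K ∧ N = F ∧ T = F
¬S = ¬T = F
(K ∧ N) ↔ ¬S = F ↔ F = T
H ↔ ((K ∧ N) ↔ ¬S) = F ↔ T = F
¬(H ↔ ((K ∧ N) ↔ ¬S)) = ¬F = T
So S2 is true.

S3: This is ((¬H → N) ∨ ((R ⊕ K) ↔ D)) → S.

¬H = ¬F = T
¬H → N = T → T = T
R ⊕ K = F ⊕ F = F
(R ⊕ K) ↔ D = F ↔ T = F
(¬H → N) ∨ ((R ⊕ K) ↔ D) = T ∨ F = T
((¬H → N) ∨ ((R ⊕ K) ↔ D)) → S = T → T = T
Thus S3 is true.

True statements: 3 (S1, S2, S3).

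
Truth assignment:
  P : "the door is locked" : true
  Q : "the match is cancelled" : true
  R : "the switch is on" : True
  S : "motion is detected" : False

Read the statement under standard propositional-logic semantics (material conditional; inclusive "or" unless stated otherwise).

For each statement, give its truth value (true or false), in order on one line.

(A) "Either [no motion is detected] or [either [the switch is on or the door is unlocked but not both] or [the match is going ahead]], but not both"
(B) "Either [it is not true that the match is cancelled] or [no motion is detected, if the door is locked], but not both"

(A): In symbols: not S xor ((R xor not P) or not Q)

not S = not False = True
not P = not True = False
R xor not P = True xor False = True
not Q = not True = False
(R xor not P) or not Q = True or False = True
not S xor ((R xor not P) or not Q) = True xor True = False
Hence (A) is false.

(B): Parsed as not Q xor (P -> not S)

not Q = not True = False
not S = not False = True
P -> not S = True -> True = True
not Q xor (P -> not S) = False xor True = True
So (B) is true.

(A) False, (B) True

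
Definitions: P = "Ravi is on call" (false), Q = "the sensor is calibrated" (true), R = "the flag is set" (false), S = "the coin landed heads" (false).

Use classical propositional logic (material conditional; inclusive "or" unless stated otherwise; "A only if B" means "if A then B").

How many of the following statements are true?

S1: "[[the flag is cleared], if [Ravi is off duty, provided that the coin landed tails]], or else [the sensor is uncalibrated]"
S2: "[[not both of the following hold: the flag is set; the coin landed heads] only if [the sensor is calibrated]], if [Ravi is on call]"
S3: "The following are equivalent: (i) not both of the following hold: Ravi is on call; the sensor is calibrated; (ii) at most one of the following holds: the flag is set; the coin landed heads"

3

S1: Parsed as ((not S -> not P) -> not R) or not Q

not S = not False = True
not P = not False = True
not S -> not P = True -> True = True
not R = not False = True
(not S -> not P) -> not R = True -> True = True
not Q = not True = False
((not S -> not P) -> not R) or not Q = True or False = True
Hence S1 is true.

S2: Formalization: P -> ((R nand S) -> Q)

R nand S = False nand False = True
(R nand S) -> Q = True -> True = True
P -> ((R nand S) -> Q) = False -> True = True
So S2 is true.

S3: In symbols: (P nand Q) iff (R nand S)

P nand Q = False nand True = True
R nand S = False nand False = True
(P nand Q) iff (R nand S) = True iff True = True
So S3 is true.

True statements: 3 (S1, S2, S3).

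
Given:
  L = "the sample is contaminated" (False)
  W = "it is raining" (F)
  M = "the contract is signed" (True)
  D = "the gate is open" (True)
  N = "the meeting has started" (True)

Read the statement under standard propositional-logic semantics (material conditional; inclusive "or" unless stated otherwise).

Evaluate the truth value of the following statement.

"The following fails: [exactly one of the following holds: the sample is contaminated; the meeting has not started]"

The statement is true.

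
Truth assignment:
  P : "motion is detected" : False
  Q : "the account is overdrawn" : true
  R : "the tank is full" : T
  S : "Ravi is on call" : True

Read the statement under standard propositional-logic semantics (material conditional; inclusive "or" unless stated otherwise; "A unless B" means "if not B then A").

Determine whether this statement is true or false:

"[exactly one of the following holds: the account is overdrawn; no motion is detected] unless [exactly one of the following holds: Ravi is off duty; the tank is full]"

Values: Q=True, P=False, S=True, R=True.
Formalization: (Q xor not P) or (not S xor R)

not P = not False = True
Q xor not P = True xor True = False
not S = not True = False
not S xor R = False xor True = True
(Q xor not P) or (not S xor R) = False or True = True

True.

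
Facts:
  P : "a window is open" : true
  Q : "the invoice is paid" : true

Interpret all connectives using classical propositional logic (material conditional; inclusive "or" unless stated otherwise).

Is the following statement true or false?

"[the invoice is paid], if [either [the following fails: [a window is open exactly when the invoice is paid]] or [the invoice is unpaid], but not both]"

The statement is true.

Parsed as (not (P iff Q) xor not Q) -> Q

P iff Q = True iff True = True
not (P iff Q) = not True = False
not Q = not True = False
not (P iff Q) xor not Q = False xor False = False
(not (P iff Q) xor not Q) -> Q = False -> True = True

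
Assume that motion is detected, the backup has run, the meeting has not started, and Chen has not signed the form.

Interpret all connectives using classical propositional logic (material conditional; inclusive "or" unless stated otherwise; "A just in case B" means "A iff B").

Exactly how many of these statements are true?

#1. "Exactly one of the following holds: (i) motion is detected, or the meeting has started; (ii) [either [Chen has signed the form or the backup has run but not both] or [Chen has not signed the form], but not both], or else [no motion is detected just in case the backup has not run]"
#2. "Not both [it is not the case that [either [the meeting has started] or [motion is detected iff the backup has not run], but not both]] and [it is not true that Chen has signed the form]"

0

Let L = "motion is detected" (T), N = "the meeting has started" (F), D = "Chen has signed the form" (F), P = "the backup has run" (T).

#1: In symbols: (L | N) xor (((D xor P) xor ~D) | (~L <-> ~P))

L | N = T | F = T
D xor P = F xor T = T
~D = ~F = T
(D xor P) xor ~D = T xor T = F
~L = ~T = F
~P = ~T = F
~L <-> ~P = F <-> F = T
((D xor P) xor ~D) | (~L <-> ~P) = F | T = T
(L | N) xor (((D xor P) xor ~D) | (~L <-> ~P)) = T xor T = F
Thus #1 is false.

#2: Formalization: ~(N xor (L <-> ~P)) nand ~D

~P = ~T = F
L <-> ~P = T <-> F = F
N xor (L <-> ~P) = F xor F = F
~(N xor (L <-> ~P)) = ~F = T
~D = ~F = T
~(N xor (L <-> ~P)) nand ~D = T nand T = F
Thus #2 is false.

Count: 0.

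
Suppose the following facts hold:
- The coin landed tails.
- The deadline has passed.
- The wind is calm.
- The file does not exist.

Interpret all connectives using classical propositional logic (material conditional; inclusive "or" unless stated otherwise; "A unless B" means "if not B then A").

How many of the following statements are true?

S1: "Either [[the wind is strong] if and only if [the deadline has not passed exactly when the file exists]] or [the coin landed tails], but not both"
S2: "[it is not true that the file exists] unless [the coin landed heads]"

2

Let S = "the wind is strong" (F), R = "the deadline has passed" (T), K = "the file exists" (F), H = "the coin landed heads" (F).

S1: Formalization: (S <-> (~R <-> K)) xor ~H

~R = ~T = F
~R <-> K = F <-> F = T
S <-> (~R <-> K) = F <-> T = F
~H = ~F = T
(S <-> (~R <-> K)) xor ~H = F xor T = T
Thus S1 is true.

S2: Formalization: ~K | H

~K = ~F = T
~K | H = T | F = T
So S2 is true.

True statements: 2 (S1, S2).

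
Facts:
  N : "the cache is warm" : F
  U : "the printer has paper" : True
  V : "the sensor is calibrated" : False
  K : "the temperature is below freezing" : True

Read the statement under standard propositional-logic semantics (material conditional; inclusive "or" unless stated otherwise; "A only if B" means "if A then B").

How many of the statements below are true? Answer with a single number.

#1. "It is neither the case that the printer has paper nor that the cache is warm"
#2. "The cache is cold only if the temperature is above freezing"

#1: Parsed as U nor N

U nor N = T nor F = F
Hence #1 is false.

#2: Parsed as ~N -> ~K

~N = ~F = T
~K = ~T = F
~N -> ~K = T -> F = F
So #2 is false.

True statements: 0 (none).

0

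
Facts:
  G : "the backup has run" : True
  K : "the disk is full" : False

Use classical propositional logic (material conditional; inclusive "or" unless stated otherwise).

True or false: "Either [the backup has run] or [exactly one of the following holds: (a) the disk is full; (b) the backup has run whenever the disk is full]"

True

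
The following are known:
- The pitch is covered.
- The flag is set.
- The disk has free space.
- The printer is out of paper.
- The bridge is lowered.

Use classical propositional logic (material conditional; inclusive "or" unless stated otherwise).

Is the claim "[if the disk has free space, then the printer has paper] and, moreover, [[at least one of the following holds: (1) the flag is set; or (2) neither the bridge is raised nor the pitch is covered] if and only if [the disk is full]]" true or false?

False.

Let R = "the disk is full" (F), S = "the printer has paper" (F), Q = "the flag is set" (T), U = "the bridge is raised" (F), P = "the pitch is covered" (T).
In symbols: (~R -> S) & ((Q | (U nor P)) <-> R)

~R = ~F = T
~R -> S = T -> F = F
U nor P = F nor T = F
Q | (U nor P) = T | F = T
(Q | (U nor P)) <-> R = T <-> F = F
(~R -> S) & ((Q | (U nor P)) <-> R) = F & F = F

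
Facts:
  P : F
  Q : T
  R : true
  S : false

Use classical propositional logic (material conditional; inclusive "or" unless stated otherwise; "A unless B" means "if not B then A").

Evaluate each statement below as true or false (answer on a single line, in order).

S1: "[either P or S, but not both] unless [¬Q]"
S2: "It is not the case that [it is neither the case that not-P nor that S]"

S1 False / S2 True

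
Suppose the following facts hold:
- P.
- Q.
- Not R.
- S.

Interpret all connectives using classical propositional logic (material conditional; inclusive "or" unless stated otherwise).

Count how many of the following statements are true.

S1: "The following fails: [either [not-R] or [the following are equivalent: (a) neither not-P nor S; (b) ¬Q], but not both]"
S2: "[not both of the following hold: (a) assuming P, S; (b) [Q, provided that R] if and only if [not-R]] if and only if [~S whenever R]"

1

S1: Formalization: ¬(¬R ⊕ ((¬P ↓ S) ↔ ¬Q))

¬R = ¬F = T
¬P = ¬T = F
¬P ↓ S = F ↓ T = F
¬Q = ¬T = F
(¬P ↓ S) ↔ ¬Q = F ↔ F = T
¬R ⊕ ((¬P ↓ S) ↔ ¬Q) = T ⊕ T = F
¬(¬R ⊕ ((¬P ↓ S) ↔ ¬Q)) = ¬F = T
Hence S1 is true.

S2: This is ((P → S) ↑ ((R → Q) ↔ ¬R)) ↔ (R → ¬S).

P → S = T → T = T
R → Q = F → T = T
¬R = ¬F = T
(R → Q) ↔ ¬R = T ↔ T = T
(P → S) ↑ ((R → Q) ↔ ¬R) = T ↑ T = F
¬S = ¬T = F
R → ¬S = F → F = T
((P → S) ↑ ((R → Q) ↔ ¬R)) ↔ (R → ¬S) = F ↔ T = F
Thus S2 is false.

1 of the 2 statements is true (S1).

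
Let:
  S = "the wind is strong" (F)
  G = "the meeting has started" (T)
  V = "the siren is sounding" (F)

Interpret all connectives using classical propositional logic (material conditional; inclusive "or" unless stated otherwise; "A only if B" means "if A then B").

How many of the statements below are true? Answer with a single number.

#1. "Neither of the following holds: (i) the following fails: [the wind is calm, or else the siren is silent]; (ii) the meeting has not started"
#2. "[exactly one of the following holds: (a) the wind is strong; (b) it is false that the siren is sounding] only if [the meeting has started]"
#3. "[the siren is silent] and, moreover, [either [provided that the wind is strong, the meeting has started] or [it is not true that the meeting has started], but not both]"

3

#1: Formalization: not (not S or not V) nor not G

not S = not False = True
not V = not False = True
not S or not V = True or True = True
not (not S or not V) = not True = False
not G = not True = False
not (not S or not V) nor not G = False nor False = True
Hence #1 is true.

#2: Formalization: (S xor not V) -> G

not V = not False = True
S xor not V = False xor True = True
(S xor not V) -> G = True -> True = True
Hence #2 is true.

#3: Formalization: not V and ((S -> G) xor not G)

not V = not False = True
S -> G = False -> True = True
not G = not True = False
(S -> G) xor not G = True xor False = True
not V and ((S -> G) xor not G) = True and True = True
Thus #3 is true.

3 of the 3 statements are true.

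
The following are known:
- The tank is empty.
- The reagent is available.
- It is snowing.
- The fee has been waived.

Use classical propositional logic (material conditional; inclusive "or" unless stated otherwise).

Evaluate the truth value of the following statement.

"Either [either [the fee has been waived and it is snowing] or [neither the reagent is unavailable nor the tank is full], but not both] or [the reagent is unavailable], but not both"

Let V = "the fee has been waived" (True), N = "it is snowing" (True), S = "the reagent is available" (True), R = "the tank is full" (False).
This is ((V and N) xor (not S nor R)) xor not S.

V and N = True and True = True
not S = not True = False
not S nor R = False nor False = True
(V and N) xor (not S nor R) = True xor True = False
not S = not True = False
((V and N) xor (not S nor R)) xor not S = False xor False = False

False.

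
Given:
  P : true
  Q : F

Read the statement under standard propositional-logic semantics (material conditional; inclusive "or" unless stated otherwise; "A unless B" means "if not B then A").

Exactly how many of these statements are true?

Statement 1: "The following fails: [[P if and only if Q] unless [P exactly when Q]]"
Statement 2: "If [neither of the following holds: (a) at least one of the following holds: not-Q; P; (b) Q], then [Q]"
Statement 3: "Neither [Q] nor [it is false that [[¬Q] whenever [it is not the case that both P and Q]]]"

3

Statement 1: In symbols: ~((P <-> Q) | (P <-> Q))

P <-> Q = T <-> F = F
P <-> Q = T <-> F = F
(P <-> Q) | (P <-> Q) = F | F = F
~((P <-> Q) | (P <-> Q)) = ~F = T
Thus Statement 1 is true.

Statement 2: Formalization: ((~Q | P) nor Q) -> Q

~Q = ~F = T
~Q | P = T | T = T
(~Q | P) nor Q = T nor F = F
((~Q | P) nor Q) -> Q = F -> F = T
Thus Statement 2 is true.

Statement 3: Parsed as Q nor ~((P nand Q) -> ~Q)

P nand Q = T nand F = T
~Q = ~F = T
(P nand Q) -> ~Q = T -> T = T
~((P nand Q) -> ~Q) = ~T = F
Q nor ~((P nand Q) -> ~Q) = F nor F = T
So Statement 3 is true.

3 of the 3 statements are true.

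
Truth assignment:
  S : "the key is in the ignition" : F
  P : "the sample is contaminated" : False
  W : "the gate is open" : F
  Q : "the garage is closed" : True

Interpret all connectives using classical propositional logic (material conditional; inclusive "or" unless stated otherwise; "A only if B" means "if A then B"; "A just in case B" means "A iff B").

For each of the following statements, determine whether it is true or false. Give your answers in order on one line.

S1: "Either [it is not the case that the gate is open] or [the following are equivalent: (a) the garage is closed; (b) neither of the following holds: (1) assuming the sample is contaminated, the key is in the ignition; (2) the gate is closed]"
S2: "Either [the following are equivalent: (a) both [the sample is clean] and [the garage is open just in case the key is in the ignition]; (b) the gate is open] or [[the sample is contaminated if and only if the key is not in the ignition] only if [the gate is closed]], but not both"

S1 T; S2 T

S1: Formalization: ~W | (Q <-> ((P -> S) nor ~W))

~W = ~F = T
P -> S = F -> F = T
~W = ~F = T
(P -> S) nor ~W = T nor T = F
Q <-> ((P -> S) nor ~W) = T <-> F = F
~W | (Q <-> ((P -> S) nor ~W)) = T | F = T
Thus S1 is true.

S2: This is ((~P & (~Q <-> S)) <-> W) xor ((P <-> ~S) -> ~W).

~P = ~F = T
~Q = ~T = F
~Q <-> S = F <-> F = T
~P & (~Q <-> S) = T & T = T
(~P & (~Q <-> S)) <-> W = T <-> F = F
~S = ~F = T
P <-> ~S = F <-> T = F
~W = ~F = T
(P <-> ~S) -> ~W = F -> T = T
((~P & (~Q <-> S)) <-> W) xor ((P <-> ~S) -> ~W) = F xor T = T
Hence S2 is true.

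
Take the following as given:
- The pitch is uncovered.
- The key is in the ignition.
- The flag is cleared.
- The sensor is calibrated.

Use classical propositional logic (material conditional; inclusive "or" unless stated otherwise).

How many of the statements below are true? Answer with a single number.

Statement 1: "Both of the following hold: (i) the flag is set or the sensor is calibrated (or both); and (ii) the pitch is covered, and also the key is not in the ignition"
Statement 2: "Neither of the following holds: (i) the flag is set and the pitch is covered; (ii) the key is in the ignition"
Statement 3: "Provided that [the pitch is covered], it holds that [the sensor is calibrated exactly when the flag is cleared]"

1

Let S = "the flag is set" (F), G = "the sensor is calibrated" (T), R = "the pitch is covered" (F), K = "the key is in the ignition" (T).

Statement 1: This is (S | G) & (R & ~K).

S | G = F | T = T
~K = ~T = F
R & ~K = F & F = F
(S | G) & (R & ~K) = T & F = F
So Statement 1 is false.

Statement 2: This is (S & R) nor K.

S & R = F & F = F
(S & R) nor K = F nor T = F
Hence Statement 2 is false.

Statement 3: In symbols: R -> (G <-> ~S)

~S = ~F = T
G <-> ~S = T <-> T = T
R -> (G <-> ~S) = F -> T = T
So Statement 3 is true.

Count: 1.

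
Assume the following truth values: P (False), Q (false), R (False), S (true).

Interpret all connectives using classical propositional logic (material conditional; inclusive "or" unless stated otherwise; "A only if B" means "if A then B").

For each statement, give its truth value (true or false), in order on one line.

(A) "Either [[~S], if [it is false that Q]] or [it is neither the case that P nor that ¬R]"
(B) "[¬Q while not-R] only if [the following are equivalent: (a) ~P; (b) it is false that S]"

(A) false; (B) false

(A): This is (not Q -> not S) or (P nor not R).

not Q = not False = True
not S = not True = False
not Q -> not S = True -> False = False
not R = not False = True
P nor not R = False nor True = False
(not Q -> not S) or (P nor not R) = False or False = False
Thus (A) is false.

(B): Parsed as (not Q and not R) -> (not P iff not S)

not Q = not False = True
not R = not False = True
not Q and not R = True and True = True
not P = not False = True
not S = not True = False
not P iff not S = True iff False = False
(not Q and not R) -> (not P iff not S) = True -> False = False
So (B) is false.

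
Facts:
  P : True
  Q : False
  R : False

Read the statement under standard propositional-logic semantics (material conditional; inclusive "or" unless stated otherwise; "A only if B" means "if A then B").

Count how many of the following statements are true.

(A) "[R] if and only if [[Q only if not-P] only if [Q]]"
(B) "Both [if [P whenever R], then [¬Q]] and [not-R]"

2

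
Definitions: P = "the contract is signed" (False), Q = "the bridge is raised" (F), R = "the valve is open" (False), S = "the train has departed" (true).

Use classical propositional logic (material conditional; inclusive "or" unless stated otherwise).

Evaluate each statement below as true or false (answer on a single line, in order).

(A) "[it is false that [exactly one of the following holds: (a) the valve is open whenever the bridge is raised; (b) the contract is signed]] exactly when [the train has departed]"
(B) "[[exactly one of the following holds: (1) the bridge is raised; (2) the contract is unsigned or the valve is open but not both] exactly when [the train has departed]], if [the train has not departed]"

(A) false; (B) true

(A): In symbols: ¬((Q → R) ⊕ P) ↔ S

Q → R = F → F = T
(Q → R) ⊕ P = T ⊕ F = T
¬((Q → R) ⊕ P) = ¬T = F
¬((Q → R) ⊕ P) ↔ S = F ↔ T = F
Thus (A) is false.

(B): In symbols: ¬S → ((Q ⊕ (¬P ⊕ R)) ↔ S)

¬S = ¬T = F
¬P = ¬F = T
¬P ⊕ R = T ⊕ F = T
Q ⊕ (¬P ⊕ R) = F ⊕ T = T
(Q ⊕ (¬P ⊕ R)) ↔ S = T ↔ T = T
¬S → ((Q ⊕ (¬P ⊕ R)) ↔ S) = F → T = T
Hence (B) is true.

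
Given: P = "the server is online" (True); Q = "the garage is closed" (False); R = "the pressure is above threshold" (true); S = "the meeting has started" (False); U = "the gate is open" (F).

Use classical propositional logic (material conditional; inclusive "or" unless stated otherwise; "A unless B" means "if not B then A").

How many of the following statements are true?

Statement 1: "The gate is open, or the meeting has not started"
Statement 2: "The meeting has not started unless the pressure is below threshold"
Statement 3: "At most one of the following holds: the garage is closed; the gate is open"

Statement 1: Formalization: U or not S

not S = not False = True
U or not S = False or True = True
Thus Statement 1 is true.

Statement 2: Parsed as not S or not R

not S = not False = True
not R = not True = False
not S or not R = True or False = True
So Statement 2 is true.

Statement 3: Formalization: Q nand U

Q nand U = False nand False = True
So Statement 3 is true.

Count: 3.

3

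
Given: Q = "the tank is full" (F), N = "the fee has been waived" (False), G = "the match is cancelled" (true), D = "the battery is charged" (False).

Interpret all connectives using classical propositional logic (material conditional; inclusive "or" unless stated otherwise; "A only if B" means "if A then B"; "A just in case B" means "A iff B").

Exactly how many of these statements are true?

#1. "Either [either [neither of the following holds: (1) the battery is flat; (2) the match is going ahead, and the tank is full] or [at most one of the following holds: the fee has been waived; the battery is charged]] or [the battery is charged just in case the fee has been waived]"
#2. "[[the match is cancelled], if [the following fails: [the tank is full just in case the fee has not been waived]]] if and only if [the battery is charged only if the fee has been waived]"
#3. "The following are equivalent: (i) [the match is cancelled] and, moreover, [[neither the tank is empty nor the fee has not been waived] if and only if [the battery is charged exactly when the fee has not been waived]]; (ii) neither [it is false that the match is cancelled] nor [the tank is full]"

#1: This is ((not D nor (not G and Q)) or (N nand D)) or (D iff N).

not D = not False = True
not G = not True = False
not G and Q = False and False = False
not D nor (not G and Q) = True nor False = False
N nand D = False nand False = True
(not D nor (not G and Q)) or (N nand D) = False or True = True
D iff N = False iff False = True
((not D nor (not G and Q)) or (N nand D)) or (D iff N) = True or True = True
Hence #1 is true.

#2: In symbols: (not (Q iff not N) -> G) iff (D -> N)

not N = not False = True
Q iff not N = False iff True = False
not (Q iff not N) = not False = True
not (Q iff not N) -> G = True -> True = True
D -> N = False -> False = True
(not (Q iff not N) -> G) iff (D -> N) = True iff True = True
So #2 is true.

#3: In symbols: (G and ((not Q nor not N) iff (D iff not N))) iff (not G nor Q)

not Q = not False = True
not N = not False = True
not Q nor not N = True nor True = False
not N = not False = True
D iff not N = False iff True = False
(not Q nor not N) iff (D iff not N) = False iff False = True
G and ((not Q nor not N) iff (D iff not N)) = True and True = True
not G = not True = False
not G nor Q = False nor False = True
(G and ((not Q nor not N) iff (D iff not N))) iff (not G nor Q) = True iff True = True
Hence #3 is true.

Count: 3.

3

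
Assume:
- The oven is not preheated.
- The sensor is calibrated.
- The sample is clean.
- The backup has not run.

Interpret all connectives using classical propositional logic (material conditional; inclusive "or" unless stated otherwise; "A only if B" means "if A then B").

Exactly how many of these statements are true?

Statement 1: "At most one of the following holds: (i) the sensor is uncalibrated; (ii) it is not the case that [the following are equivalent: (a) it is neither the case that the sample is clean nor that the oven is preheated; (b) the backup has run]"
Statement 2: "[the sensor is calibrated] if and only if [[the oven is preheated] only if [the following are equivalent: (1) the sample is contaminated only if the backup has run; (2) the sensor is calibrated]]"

Let L = "the sensor is calibrated" (True), Q = "the sample is contaminated" (False), S = "the oven is preheated" (False), N = "the backup has run" (False).

Statement 1: Parsed as not L nand not ((not Q nor S) iff N)

not L = not True = False
not Q = not False = True
not Q nor S = True nor False = False
(not Q nor S) iff N = False iff False = True
not ((not Q nor S) iff N) = not True = False
not L nand not ((not Q nor S) iff N) = False nand False = True
Hence Statement 1 is true.

Statement 2: Parsed as L iff (S -> ((Q -> N) iff L))

Q -> N = False -> False = True
(Q -> N) iff L = True iff True = True
S -> ((Q -> N) iff L) = False -> True = True
L iff (S -> ((Q -> N) iff L)) = True iff True = True
Thus Statement 2 is true.

2 of the 2 statements are true (Statement 1, Statement 2).

2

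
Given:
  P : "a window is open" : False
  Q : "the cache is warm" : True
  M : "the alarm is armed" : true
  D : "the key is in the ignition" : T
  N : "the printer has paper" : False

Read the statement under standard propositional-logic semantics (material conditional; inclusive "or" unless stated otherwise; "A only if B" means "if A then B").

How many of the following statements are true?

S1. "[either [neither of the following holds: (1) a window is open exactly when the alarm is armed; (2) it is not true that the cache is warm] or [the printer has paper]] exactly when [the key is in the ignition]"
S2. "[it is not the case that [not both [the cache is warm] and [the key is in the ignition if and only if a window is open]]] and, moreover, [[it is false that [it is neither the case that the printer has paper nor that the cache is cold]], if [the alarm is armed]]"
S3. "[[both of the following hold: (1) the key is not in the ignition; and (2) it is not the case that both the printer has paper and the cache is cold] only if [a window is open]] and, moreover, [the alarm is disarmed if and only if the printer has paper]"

2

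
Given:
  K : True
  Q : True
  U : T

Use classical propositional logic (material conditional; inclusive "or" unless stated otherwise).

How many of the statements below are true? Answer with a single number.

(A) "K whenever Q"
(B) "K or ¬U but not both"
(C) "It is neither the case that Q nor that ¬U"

2

(A): Parsed as Q -> K

Q -> K = T -> T = T
So (A) is true.

(B): This is K xor ~U.

~U = ~T = F
K xor ~U = T xor F = T
So (B) is true.

(C): In symbols: Q nor ~U

~U = ~T = F
Q nor ~U = T nor F = F
Hence (C) is false.

2 of the 3 statements are true.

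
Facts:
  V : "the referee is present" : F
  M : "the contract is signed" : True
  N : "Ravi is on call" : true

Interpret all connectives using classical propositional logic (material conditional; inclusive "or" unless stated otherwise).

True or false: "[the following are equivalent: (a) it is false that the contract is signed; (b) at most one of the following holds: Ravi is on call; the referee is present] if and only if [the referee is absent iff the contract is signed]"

False

This is (¬M ↔ (N ↑ V)) ↔ (¬V ↔ M).

¬M = ¬T = F
N ↑ V = T ↑ F = T
¬M ↔ (N ↑ V) = F ↔ T = F
¬V = ¬F = T
¬V ↔ M = T ↔ T = T
(¬M ↔ (N ↑ V)) ↔ (¬V ↔ M) = F ↔ T = F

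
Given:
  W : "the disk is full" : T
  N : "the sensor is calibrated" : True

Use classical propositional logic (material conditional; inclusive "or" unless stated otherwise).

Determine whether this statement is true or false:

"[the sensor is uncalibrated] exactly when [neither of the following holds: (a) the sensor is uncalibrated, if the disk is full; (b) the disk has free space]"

false

This is ¬N ↔ ((W → ¬N) ↓ ¬W).

¬N = ¬T = F
¬N = ¬T = F
W → ¬N = T → F = F
¬W = ¬T = F
(W → ¬N) ↓ ¬W = F ↓ F = T
¬N ↔ ((W → ¬N) ↓ ¬W) = F ↔ T = F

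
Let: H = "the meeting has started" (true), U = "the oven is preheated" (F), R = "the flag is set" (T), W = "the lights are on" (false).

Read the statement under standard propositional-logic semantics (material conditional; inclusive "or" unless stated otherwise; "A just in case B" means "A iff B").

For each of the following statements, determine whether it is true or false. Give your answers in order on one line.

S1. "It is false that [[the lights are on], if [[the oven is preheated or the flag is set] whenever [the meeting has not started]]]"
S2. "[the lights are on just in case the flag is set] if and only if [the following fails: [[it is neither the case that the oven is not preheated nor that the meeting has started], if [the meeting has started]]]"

S1 True; S2 False

S1: This is ¬((¬H → (U ∨ R)) → W).

¬H = ¬T = F
U ∨ R = F ∨ T = T
¬H → (U ∨ R) = F → T = T
(¬H → (U ∨ R)) → W = T → F = F
¬((¬H → (U ∨ R)) → W) = ¬F = T
Thus S1 is true.

S2: This is (W ↔ R) ↔ ¬(H → (¬U ↓ H)).

W ↔ R = F ↔ T = F
¬U = ¬F = T
¬U ↓ H = T ↓ T = F
H → (¬U ↓ H) = T → F = F
¬(H → (¬U ↓ H)) = ¬F = T
(W ↔ R) ↔ ¬(H → (¬U ↓ H)) = F ↔ T = F
Thus S2 is false.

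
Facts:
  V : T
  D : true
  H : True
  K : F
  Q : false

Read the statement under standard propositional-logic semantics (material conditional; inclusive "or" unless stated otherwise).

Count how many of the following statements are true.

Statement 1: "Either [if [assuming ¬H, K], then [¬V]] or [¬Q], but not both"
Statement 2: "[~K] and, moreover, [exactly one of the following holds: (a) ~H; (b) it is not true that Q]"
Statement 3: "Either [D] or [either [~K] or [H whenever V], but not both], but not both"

Statement 1: Formalization: ((~H -> K) -> ~V) xor ~Q

~H = ~T = F
~H -> K = F -> F = T
~V = ~T = F
(~H -> K) -> ~V = T -> F = F
~Q = ~F = T
((~H -> K) -> ~V) xor ~Q = F xor T = T
So Statement 1 is true.

Statement 2: Formalization: ~K & (~H xor ~Q)

~K = ~F = T
~H = ~T = F
~Q = ~F = T
~H xor ~Q = F xor T = T
~K & (~H xor ~Q) = T & T = T
Thus Statement 2 is true.

Statement 3: Formalization: D xor (~K xor (V -> H))

~K = ~F = T
V -> H = T -> T = T
~K xor (V -> H) = T xor T = F
D xor (~K xor (V -> H)) = T xor F = T
So Statement 3 is true.

3 of the 3 statements are true (Statement 1, Statement 2, Statement 3).

3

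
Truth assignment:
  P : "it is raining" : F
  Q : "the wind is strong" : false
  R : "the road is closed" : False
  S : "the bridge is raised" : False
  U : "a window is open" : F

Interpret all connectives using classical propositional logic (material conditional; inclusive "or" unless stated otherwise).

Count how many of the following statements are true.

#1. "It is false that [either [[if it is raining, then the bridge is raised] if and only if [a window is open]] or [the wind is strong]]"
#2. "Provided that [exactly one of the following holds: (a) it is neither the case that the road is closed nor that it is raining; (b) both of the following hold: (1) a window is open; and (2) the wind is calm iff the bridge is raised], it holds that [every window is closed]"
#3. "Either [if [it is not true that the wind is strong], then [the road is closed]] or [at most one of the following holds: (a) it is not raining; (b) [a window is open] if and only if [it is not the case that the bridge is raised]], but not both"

3

#1: Parsed as not (((P -> S) iff U) or Q)

P -> S = False -> False = True
(P -> S) iff U = True iff False = False
((P -> S) iff U) or Q = False or False = False
not (((P -> S) iff U) or Q) = not False = True
Thus #1 is true.

#2: In symbols: ((R nor P) xor (U and (not Q iff S))) -> not U

R nor P = False nor False = True
not Q = not False = True
not Q iff S = True iff False = False
U and (not Q iff S) = False and False = False
(R nor P) xor (U and (not Q iff S)) = True xor False = True
not U = not False = True
((R nor P) xor (U and (not Q iff S))) -> not U = True -> True = True
Hence #2 is true.

#3: In symbols: (not Q -> R) xor (not P nand (U iff not S))

not Q = not False = True
not Q -> R = True -> False = False
not P = not False = True
not S = not False = True
U iff not S = False iff True = False
not P nand (U iff not S) = True nand False = True
(not Q -> R) xor (not P nand (U iff not S)) = False xor True = True
Thus #3 is true.

Count: 3.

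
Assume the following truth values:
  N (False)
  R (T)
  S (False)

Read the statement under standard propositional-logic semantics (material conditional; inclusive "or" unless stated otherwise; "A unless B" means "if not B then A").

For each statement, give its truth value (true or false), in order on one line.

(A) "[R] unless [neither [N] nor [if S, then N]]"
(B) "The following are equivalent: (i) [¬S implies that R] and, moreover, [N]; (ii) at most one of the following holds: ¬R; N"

(A) true; (B) false

(A): Parsed as R | (N nor (S -> N))

S -> N = F -> F = T
N nor (S -> N) = F nor T = F
R | (N nor (S -> N)) = T | F = T
So (A) is true.

(B): Parsed as ((~S -> R) & N) <-> (~R nand N)

~S = ~F = T
~S -> R = T -> T = T
(~S -> R) & N = T & F = F
~R = ~T = F
~R nand N = F nand F = T
((~S -> R) & N) <-> (~R nand N) = F <-> T = F
Thus (B) is false.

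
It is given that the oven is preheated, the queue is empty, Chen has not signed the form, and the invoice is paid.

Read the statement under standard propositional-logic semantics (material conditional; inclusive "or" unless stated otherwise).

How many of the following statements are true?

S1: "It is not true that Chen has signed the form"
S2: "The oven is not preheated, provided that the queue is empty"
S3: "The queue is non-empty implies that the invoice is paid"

Let R = "Chen has signed the form" (F), Q = "the queue is empty" (T), P = "the oven is preheated" (T), S = "the invoice is paid" (T).

S1: This is ~R.

~R = ~F = T
So S1 is true.

S2: This is Q -> ~P.

~P = ~T = F
Q -> ~P = T -> F = F
So S2 is false.

S3: In symbols: ~Q -> S

~Q = ~T = F
~Q -> S = F -> T = T
So S3 is true.

2 of the 3 statements are true (S1, S3).

2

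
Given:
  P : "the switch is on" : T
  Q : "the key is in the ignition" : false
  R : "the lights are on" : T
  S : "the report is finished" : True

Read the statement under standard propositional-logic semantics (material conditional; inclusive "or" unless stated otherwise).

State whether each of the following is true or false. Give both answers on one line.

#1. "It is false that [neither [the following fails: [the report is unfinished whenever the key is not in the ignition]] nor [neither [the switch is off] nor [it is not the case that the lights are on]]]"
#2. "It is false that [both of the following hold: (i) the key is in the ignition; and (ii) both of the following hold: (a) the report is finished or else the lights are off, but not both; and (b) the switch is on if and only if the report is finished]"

#1 True; #2 True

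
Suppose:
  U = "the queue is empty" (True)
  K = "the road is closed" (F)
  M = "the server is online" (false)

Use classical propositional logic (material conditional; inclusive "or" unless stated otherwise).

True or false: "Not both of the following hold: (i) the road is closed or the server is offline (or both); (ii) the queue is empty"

Values: K=F, M=F, U=T.
This is (K | ~M) nand U.

~M = ~F = T
K | ~M = F | T = T
(K | ~M) nand U = T nand T = F

false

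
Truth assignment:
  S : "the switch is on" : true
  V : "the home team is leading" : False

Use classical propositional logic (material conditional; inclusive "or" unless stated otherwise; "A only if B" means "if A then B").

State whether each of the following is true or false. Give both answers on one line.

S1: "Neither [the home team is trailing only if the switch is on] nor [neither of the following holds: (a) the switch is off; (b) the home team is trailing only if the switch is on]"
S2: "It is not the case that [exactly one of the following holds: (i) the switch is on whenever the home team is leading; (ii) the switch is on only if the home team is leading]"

S1 F / S2 F

S1: In symbols: (~V -> S) nor (~S nor (~V -> S))

~V = ~F = T
~V -> S = T -> T = T
~S = ~T = F
~V = ~F = T
~V -> S = T -> T = T
~S nor (~V -> S) = F nor T = F
(~V -> S) nor (~S nor (~V -> S)) = T nor F = F
Thus S1 is false.

S2: Formalization: ~((V -> S) xor (S -> V))

V -> S = F -> T = T
S -> V = T -> F = F
(V -> S) xor (S -> V) = T xor F = T
~((V -> S) xor (S -> V)) = ~T = F
Thus S2 is false.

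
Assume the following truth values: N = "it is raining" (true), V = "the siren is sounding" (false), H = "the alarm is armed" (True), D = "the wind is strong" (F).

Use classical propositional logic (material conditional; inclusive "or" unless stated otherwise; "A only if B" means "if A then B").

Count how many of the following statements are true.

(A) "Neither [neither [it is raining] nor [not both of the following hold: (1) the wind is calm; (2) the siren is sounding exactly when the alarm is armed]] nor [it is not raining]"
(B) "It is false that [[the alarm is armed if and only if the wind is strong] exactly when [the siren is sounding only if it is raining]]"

2

(A): In symbols: (N ↓ (¬D ↑ (V ↔ H))) ↓ ¬N

¬D = ¬F = T
V ↔ H = F ↔ T = F
¬D ↑ (V ↔ H) = T ↑ F = T
N ↓ (¬D ↑ (V ↔ H)) = T ↓ T = F
¬N = ¬T = F
(N ↓ (¬D ↑ (V ↔ H))) ↓ ¬N = F ↓ F = T
So (A) is true.

(B): This is ¬((H ↔ D) ↔ (V → N)).

H ↔ D = T ↔ F = F
V → N = F → T = T
(H ↔ D) ↔ (V → N) = F ↔ T = F
¬((H ↔ D) ↔ (V → N)) = ¬F = T
So (B) is true.

Count: 2.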